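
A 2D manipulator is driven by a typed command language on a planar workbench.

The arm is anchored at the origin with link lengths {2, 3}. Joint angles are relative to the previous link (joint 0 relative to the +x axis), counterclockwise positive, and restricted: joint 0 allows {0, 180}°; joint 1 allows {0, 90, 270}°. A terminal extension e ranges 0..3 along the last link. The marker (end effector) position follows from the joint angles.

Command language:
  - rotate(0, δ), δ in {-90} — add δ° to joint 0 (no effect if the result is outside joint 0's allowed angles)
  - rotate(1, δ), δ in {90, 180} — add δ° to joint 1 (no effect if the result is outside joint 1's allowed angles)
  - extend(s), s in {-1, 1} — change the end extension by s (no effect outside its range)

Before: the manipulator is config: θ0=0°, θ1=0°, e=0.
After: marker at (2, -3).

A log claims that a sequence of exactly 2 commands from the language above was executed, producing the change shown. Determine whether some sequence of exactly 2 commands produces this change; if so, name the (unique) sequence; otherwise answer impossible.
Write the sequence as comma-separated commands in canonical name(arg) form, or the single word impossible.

rotate(1, 90), rotate(1, 180)

key: running rotate(1, 180) before rotate(1, 90) would end elsewhere — order is forced
start: config: θ0=0°, θ1=0°, e=0
t=1 rotate(1, 90) ⇒ config: θ0=0°, θ1=90°, e=0
t=2 rotate(1, 180) ⇒ config: θ0=0°, θ1=270°, e=0
no other 2-command option fits: unique.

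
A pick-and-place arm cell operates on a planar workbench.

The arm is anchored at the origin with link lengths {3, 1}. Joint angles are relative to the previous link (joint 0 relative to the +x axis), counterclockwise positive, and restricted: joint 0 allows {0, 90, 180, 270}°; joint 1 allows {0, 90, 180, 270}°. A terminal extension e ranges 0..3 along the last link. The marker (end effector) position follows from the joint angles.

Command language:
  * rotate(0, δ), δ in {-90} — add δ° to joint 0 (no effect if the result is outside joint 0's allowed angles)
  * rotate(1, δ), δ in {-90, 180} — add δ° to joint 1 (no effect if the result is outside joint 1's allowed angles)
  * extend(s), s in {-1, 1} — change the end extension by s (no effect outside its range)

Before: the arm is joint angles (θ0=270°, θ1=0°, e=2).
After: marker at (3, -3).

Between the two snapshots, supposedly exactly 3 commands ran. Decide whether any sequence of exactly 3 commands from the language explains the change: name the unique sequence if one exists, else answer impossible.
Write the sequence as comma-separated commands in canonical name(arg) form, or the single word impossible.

initial: joint angles (θ0=270°, θ1=0°, e=2)
t=1 rotate(1, -90) ⇒ joint angles (θ0=270°, θ1=270°, e=2)
t=2 rotate(1, -90) ⇒ joint angles (θ0=270°, θ1=180°, e=2)
t=3 rotate(1, -90) ⇒ joint angles (θ0=270°, θ1=90°, e=2)
uniquely the one of 125 3-step routes that fits.

rotate(1, -90), rotate(1, -90), rotate(1, -90)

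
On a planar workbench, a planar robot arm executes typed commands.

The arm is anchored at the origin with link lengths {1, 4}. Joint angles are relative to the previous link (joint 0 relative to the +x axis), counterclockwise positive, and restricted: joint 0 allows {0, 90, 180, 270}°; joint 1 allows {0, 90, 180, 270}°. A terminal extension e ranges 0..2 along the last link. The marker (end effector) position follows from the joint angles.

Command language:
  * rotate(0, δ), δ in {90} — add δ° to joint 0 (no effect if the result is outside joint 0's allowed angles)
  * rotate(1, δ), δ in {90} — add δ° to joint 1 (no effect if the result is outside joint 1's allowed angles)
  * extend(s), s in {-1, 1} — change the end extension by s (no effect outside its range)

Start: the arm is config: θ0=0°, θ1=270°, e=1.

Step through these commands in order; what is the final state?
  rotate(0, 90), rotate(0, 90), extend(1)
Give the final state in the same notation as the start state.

config: θ0=180°, θ1=270°, e=2

initial: config: θ0=0°, θ1=270°, e=1
[1] after rotate(0, 90): config: θ0=90°, θ1=270°, e=1
[2] after rotate(0, 90): config: θ0=180°, θ1=270°, e=1
[3] after extend(1): config: θ0=180°, θ1=270°, e=2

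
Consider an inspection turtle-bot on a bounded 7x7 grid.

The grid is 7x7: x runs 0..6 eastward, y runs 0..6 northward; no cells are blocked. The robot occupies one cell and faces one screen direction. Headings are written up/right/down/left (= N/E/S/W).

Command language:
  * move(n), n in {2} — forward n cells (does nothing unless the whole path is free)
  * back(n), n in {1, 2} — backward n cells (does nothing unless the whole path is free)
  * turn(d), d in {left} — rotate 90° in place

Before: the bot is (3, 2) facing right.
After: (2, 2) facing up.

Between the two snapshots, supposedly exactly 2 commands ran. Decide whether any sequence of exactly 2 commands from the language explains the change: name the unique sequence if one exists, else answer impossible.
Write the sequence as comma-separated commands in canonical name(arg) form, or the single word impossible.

key: running turn(left) before back(1) would end elsewhere — order is forced
t0: (3, 2) facing right
step 1 (back(1)): (2, 2) facing right
step 2 (turn(left)): (2, 2) facing up
no other 2-command option fits: unique.

back(1), turn(left)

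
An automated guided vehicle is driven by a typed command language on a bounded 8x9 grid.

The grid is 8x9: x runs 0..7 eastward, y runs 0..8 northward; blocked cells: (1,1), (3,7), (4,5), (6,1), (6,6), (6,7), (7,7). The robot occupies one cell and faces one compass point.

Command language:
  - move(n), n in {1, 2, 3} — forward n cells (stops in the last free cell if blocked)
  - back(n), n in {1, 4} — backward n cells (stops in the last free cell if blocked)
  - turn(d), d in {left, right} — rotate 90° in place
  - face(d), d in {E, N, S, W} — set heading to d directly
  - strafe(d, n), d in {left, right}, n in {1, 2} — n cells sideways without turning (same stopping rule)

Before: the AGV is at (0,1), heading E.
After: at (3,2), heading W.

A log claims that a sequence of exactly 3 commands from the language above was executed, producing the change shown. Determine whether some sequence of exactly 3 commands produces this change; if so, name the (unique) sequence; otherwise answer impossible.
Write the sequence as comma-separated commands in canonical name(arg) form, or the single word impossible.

key: order matters: swapping strafe(left, 1) and face(W) lands elsewhere
t0: at (0,1), heading E
1. strafe(left, 1) → at (0,2), heading E
2. move(3) → at (3,2), heading E
3. face(W) → at (3,2), heading W
uniquely the one of 3375 3-step routes that fits.

strafe(left, 1), move(3), face(W)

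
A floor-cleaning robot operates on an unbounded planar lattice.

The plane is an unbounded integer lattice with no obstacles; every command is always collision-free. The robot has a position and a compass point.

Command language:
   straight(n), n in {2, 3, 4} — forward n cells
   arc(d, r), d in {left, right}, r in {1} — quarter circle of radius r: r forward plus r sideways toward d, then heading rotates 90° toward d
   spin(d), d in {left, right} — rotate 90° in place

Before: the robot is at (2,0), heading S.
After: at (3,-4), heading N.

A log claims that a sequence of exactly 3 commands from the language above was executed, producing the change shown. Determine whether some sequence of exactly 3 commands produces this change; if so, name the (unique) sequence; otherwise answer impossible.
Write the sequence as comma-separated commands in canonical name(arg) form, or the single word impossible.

key: running spin(left) before straight(3) would end elsewhere — order is forced
start: at (2,0), heading S
step 1 (straight(3)): at (2,-3), heading S
step 2 (arc(left, 1)): at (3,-4), heading E
step 3 (spin(left)): at (3,-4), heading N
no rival 3-sequence matches.

straight(3), arc(left, 1), spin(left)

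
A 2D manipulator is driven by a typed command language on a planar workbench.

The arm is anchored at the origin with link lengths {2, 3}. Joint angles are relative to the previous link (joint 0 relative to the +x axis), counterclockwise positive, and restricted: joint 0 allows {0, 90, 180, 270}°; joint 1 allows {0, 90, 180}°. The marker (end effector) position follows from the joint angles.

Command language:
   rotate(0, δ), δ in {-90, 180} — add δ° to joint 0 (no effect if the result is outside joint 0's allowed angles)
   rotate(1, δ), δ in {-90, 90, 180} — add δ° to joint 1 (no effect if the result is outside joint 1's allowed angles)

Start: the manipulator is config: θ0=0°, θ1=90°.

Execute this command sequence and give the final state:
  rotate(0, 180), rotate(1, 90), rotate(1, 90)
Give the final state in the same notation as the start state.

config: θ0=180°, θ1=180°

initial: config: θ0=0°, θ1=90°
1. rotate(0, 180) → config: θ0=180°, θ1=90°
2. rotate(1, 90) → config: θ0=180°, θ1=180°
3. rotate(1, 90) → config: θ0=180°, θ1=180°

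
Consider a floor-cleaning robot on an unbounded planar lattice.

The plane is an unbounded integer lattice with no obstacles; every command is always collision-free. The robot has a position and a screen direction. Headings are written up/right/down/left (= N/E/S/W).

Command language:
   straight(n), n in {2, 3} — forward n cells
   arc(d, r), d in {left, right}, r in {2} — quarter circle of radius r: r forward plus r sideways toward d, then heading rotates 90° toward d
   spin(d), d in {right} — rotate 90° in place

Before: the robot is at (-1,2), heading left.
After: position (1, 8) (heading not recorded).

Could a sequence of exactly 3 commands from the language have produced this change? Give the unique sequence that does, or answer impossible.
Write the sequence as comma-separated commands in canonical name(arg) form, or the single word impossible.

key: order matters: swapping arc(right, 2) and arc(left, 2) lands elsewhere
begin: at (-1,2), heading left
[1] after arc(right, 2): at (-3,4), heading up
[2] after arc(right, 2): at (-1,6), heading right
[3] after arc(left, 2): at (1,8), heading up
no other 3-command option fits: unique.

arc(right, 2), arc(right, 2), arc(left, 2)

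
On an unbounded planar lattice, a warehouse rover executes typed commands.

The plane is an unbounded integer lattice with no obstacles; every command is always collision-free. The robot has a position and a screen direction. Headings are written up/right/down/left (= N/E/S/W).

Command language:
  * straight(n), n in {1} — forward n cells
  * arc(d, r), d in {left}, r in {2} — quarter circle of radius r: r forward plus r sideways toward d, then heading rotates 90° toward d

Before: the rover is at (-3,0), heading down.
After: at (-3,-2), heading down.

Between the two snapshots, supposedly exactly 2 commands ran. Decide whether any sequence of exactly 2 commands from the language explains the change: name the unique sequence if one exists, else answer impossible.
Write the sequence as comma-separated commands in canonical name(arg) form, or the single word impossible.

key: heading stays S — no command in the sequence turns
from: at (-3,0), heading down
1. straight(1) → at (-3,-1), heading down
2. straight(1) → at (-3,-2), heading down
uniquely the one of 4 2-step routes that fits.

straight(1), straight(1)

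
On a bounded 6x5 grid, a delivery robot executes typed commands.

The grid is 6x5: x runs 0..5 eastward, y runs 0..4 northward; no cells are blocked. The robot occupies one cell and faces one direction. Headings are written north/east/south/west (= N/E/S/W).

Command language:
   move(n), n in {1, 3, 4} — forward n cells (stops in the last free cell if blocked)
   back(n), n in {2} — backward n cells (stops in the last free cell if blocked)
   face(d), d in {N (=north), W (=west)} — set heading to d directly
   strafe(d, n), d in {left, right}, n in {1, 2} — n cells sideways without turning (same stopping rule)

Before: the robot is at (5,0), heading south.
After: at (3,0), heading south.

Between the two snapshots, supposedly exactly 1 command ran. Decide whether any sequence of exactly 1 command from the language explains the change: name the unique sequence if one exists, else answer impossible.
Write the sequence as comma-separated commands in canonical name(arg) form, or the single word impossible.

key: still facing S — the one step turns nothing
start: at (5,0), heading south
step 1 (strafe(right, 2)): at (3,0), heading south
no rival 1-sequence matches.

strafe(right, 2)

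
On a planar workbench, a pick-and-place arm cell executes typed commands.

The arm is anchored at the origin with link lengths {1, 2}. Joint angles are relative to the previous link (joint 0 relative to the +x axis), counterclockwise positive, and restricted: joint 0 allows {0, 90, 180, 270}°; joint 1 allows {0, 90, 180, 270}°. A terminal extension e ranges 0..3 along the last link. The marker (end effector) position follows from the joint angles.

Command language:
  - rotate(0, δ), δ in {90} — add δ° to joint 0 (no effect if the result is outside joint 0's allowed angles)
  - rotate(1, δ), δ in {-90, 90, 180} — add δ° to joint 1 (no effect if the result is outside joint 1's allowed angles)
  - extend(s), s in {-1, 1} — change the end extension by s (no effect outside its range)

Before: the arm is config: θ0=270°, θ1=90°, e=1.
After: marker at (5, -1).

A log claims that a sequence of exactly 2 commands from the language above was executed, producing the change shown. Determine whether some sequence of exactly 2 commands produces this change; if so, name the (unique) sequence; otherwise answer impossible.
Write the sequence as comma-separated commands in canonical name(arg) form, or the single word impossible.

extend(1), extend(1)

from: config: θ0=270°, θ1=90°, e=1
t=1 extend(1) ⇒ config: θ0=270°, θ1=90°, e=2
t=2 extend(1) ⇒ config: θ0=270°, θ1=90°, e=3
uniquely the one of 36 2-step routes that fits.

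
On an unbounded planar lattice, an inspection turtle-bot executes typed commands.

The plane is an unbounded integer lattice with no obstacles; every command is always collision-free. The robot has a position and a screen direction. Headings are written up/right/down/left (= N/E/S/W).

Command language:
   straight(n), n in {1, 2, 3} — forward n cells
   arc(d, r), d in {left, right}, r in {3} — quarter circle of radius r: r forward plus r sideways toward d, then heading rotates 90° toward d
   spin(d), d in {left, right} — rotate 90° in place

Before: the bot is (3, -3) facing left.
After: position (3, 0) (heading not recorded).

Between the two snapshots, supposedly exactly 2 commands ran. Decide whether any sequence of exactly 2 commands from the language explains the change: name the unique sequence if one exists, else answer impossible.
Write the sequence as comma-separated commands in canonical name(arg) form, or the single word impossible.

spin(right), straight(3)

key: running straight(3) before spin(right) would end elsewhere — order is forced
begin: (3, -3) facing left
step 1 (spin(right)): (3, -3) facing up
step 2 (straight(3)): (3, 0) facing up
uniquely the one of 49 2-step routes that fits.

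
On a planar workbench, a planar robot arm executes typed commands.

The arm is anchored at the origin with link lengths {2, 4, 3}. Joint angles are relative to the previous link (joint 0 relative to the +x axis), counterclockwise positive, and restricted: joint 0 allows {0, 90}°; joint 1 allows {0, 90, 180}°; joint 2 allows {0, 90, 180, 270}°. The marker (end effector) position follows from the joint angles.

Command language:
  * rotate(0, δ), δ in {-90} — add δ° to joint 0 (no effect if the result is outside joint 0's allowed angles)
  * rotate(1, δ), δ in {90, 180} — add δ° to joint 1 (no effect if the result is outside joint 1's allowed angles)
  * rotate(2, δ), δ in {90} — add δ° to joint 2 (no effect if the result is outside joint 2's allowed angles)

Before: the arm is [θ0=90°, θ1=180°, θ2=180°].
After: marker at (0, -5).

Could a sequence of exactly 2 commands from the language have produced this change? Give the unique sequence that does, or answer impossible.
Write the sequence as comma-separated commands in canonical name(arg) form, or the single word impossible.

rotate(2, 90), rotate(2, 90)

begin: [θ0=90°, θ1=180°, θ2=180°]
1. rotate(2, 90) → [θ0=90°, θ1=180°, θ2=270°]
2. rotate(2, 90) → [θ0=90°, θ1=180°, θ2=0°]
all 16 alternatives checked — unique.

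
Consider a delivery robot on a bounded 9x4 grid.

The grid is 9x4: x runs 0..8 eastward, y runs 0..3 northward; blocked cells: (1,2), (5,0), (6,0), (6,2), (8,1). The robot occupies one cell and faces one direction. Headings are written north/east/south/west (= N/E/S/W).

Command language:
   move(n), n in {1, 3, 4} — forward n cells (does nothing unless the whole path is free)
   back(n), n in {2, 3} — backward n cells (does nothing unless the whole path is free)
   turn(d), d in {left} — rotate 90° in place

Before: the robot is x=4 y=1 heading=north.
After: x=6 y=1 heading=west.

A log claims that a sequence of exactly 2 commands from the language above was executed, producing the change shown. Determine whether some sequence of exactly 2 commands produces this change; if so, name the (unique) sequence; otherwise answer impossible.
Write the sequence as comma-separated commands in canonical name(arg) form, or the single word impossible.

turn(left), back(2)

key: cell and facing (now W) both changed — the 2 commands mix motion and turning
t0: x=4 y=1 heading=north
[1] after turn(left): x=4 y=1 heading=west
[2] after back(2): x=6 y=1 heading=west
no other 2-command option fits: unique.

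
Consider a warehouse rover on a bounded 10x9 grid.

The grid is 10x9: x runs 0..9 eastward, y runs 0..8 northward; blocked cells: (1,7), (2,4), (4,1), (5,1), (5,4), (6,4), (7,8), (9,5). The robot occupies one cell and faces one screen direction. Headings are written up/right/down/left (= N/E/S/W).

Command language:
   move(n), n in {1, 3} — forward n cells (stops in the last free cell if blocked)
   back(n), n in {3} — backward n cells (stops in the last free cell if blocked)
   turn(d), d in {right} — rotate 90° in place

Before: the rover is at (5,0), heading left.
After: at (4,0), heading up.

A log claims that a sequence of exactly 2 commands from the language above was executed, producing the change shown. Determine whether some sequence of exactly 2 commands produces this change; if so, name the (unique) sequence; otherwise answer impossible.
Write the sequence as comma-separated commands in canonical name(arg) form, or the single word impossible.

key: order matters: swapping move(1) and turn(right) lands elsewhere
initial: at (5,0), heading left
1. move(1) → at (4,0), heading left
2. turn(right) → at (4,0), heading up
uniquely the one of 16 2-step routes that fits.

move(1), turn(right)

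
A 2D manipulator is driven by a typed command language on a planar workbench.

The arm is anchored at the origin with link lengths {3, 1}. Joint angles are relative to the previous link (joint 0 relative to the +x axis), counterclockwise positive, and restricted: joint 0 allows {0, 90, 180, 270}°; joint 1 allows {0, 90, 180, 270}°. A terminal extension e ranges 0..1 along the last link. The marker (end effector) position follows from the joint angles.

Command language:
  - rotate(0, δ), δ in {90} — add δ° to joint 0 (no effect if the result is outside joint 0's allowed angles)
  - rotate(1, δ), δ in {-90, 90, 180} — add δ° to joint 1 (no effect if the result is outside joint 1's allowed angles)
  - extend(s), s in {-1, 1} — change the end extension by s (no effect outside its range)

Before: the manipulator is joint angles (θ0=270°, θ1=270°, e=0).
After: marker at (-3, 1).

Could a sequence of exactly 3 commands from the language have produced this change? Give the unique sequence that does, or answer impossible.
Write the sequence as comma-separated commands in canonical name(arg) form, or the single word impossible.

rotate(0, 90), rotate(0, 90), rotate(0, 90)

initial: joint angles (θ0=270°, θ1=270°, e=0)
[1] after rotate(0, 90): joint angles (θ0=0°, θ1=270°, e=0)
[2] after rotate(0, 90): joint angles (θ0=90°, θ1=270°, e=0)
[3] after rotate(0, 90): joint angles (θ0=180°, θ1=270°, e=0)
all 216 alternatives checked — unique.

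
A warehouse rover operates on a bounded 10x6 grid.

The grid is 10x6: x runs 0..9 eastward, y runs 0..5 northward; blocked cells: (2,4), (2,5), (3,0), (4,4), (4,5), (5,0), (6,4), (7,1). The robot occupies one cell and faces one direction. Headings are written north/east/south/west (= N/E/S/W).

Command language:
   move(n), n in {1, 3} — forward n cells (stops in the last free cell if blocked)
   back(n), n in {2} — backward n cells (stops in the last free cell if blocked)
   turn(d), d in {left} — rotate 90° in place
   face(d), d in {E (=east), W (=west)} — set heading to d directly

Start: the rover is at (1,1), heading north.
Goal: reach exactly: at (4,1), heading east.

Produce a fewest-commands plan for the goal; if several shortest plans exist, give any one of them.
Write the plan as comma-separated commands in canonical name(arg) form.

face(E), move(3)

initial: at (1,1), heading north
1. face(E) → at (1,1), heading east
2. move(3) → at (4,1), heading east
shorter routes all fall short; 2 is best.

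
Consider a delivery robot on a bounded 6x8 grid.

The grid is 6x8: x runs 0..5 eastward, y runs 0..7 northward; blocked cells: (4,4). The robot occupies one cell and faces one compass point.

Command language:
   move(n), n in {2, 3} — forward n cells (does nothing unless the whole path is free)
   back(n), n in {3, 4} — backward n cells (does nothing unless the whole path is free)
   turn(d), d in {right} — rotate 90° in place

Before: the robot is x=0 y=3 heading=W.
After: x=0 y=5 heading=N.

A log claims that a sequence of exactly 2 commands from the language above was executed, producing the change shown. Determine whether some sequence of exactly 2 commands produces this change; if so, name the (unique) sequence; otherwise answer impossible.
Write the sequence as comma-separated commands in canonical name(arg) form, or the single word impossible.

turn(right), move(2)

key: cell and facing (now N) both changed — the 2 commands mix motion and turning
t0: x=0 y=3 heading=W
[1] after turn(right): x=0 y=3 heading=N
[2] after move(2): x=0 y=5 heading=N
all 25 alternatives checked — unique.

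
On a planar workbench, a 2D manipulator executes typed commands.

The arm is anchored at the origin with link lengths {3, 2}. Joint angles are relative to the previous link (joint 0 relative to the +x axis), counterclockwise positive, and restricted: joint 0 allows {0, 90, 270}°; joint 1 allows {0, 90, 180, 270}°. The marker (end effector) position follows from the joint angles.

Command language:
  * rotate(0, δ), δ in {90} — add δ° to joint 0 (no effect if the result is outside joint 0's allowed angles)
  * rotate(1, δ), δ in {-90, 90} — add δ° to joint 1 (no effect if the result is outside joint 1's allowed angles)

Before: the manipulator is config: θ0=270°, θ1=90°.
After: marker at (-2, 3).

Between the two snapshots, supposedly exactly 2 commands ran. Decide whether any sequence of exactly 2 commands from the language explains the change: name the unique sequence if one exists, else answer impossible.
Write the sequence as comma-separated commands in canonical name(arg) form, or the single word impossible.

rotate(0, 90), rotate(0, 90)

initial: config: θ0=270°, θ1=90°
t=1 rotate(0, 90) ⇒ config: θ0=0°, θ1=90°
t=2 rotate(0, 90) ⇒ config: θ0=90°, θ1=90°
uniquely the one of 9 2-step routes that fits.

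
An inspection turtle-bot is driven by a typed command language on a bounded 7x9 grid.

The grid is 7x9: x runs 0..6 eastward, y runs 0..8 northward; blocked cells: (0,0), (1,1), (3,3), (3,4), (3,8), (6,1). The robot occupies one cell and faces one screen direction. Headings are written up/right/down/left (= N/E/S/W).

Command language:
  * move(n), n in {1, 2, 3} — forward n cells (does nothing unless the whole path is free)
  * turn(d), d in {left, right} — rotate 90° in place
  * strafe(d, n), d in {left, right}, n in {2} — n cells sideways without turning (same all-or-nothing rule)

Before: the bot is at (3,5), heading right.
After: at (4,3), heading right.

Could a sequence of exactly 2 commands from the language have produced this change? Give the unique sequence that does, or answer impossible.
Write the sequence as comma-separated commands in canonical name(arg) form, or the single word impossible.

move(1), strafe(right, 2)

key: still facing E at the end — nothing in the sequence rotates
t0: at (3,5), heading right
1. move(1) → at (4,5), heading right
2. strafe(right, 2) → at (4,3), heading right
uniquely the one of 49 2-step routes that fits.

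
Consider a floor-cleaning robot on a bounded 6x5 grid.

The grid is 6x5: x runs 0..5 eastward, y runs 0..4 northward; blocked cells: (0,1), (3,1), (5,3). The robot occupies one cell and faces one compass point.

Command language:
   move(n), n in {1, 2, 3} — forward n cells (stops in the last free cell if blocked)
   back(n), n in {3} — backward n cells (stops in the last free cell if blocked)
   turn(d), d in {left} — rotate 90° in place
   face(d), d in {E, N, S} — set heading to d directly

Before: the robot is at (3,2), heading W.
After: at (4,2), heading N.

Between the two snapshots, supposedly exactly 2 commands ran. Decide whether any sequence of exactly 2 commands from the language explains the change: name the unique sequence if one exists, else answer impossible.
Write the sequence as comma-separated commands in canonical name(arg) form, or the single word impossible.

all 64 sequences checked — none match.

impossible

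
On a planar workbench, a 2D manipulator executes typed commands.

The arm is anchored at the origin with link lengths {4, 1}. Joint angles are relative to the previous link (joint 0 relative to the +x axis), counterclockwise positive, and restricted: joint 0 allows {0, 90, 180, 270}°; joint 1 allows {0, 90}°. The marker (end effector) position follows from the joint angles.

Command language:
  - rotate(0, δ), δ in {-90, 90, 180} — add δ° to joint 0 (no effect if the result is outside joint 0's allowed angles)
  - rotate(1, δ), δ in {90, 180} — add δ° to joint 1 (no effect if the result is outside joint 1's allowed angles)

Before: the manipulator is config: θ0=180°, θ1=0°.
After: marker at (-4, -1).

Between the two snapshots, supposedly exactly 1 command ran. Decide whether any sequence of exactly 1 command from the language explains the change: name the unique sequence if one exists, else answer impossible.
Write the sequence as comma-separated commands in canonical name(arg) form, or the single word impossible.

from: config: θ0=180°, θ1=0°
t=1 rotate(1, 90) ⇒ config: θ0=180°, θ1=90°
no other 1-command option fits: unique.

rotate(1, 90)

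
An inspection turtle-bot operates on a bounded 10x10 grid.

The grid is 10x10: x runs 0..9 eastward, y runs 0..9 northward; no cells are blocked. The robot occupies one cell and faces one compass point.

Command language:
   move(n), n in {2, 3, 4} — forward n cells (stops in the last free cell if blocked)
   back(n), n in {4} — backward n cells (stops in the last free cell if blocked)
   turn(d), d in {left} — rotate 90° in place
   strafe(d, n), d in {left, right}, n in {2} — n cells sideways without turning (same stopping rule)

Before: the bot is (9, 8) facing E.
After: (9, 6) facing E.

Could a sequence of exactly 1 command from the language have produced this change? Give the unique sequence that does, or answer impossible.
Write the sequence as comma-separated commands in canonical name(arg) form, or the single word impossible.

strafe(right, 2)

key: heading stays E — the single command does not turn
initial: (9, 8) facing E
[1] after strafe(right, 2): (9, 6) facing E
no other 1-command option fits: unique.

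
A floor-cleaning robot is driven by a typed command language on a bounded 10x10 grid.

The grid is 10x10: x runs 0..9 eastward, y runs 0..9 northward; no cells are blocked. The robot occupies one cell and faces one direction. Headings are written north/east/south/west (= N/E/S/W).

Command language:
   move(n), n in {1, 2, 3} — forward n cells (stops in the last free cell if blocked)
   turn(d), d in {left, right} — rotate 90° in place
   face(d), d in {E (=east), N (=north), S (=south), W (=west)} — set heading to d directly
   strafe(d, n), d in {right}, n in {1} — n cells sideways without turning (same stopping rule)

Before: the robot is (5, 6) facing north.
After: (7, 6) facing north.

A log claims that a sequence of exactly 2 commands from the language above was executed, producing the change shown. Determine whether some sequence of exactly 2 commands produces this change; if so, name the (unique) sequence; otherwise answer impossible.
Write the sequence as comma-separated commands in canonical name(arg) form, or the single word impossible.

strafe(right, 1), strafe(right, 1)

key: still facing N at the end — nothing in the sequence rotates
from: (5, 6) facing north
[1] after strafe(right, 1): (6, 6) facing north
[2] after strafe(right, 1): (7, 6) facing north
uniquely the one of 100 2-step routes that fits.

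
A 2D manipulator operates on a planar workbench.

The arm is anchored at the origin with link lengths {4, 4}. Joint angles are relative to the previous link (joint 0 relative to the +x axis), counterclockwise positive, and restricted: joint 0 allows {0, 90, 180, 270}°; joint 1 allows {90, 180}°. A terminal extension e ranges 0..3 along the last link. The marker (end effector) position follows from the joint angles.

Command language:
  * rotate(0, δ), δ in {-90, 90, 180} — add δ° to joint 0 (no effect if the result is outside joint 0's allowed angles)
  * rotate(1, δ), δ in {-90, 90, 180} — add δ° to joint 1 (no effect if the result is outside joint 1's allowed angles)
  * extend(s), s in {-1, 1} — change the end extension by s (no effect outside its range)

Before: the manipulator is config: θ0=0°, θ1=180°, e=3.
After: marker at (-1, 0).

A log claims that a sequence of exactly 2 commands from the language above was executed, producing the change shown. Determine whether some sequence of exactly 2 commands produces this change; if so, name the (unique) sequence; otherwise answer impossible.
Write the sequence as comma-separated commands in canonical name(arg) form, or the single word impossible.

begin: config: θ0=0°, θ1=180°, e=3
1. extend(-1) → config: θ0=0°, θ1=180°, e=2
2. extend(-1) → config: θ0=0°, θ1=180°, e=1
no other 2-command option fits: unique.

extend(-1), extend(-1)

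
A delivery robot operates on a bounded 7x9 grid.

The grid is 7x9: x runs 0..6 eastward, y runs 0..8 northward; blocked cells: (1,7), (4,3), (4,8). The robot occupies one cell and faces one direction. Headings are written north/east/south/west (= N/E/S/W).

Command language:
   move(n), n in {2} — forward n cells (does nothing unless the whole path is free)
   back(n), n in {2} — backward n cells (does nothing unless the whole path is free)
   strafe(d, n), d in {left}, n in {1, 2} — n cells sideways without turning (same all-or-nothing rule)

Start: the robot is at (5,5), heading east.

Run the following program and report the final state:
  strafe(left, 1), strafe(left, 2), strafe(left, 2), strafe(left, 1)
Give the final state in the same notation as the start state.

at (5,8), heading east

start: at (5,5), heading east
[1] after strafe(left, 1): at (5,6), heading east
[2] after strafe(left, 2): at (5,8), heading east
[3] after strafe(left, 2): at (5,8), heading east
[4] after strafe(left, 1): at (5,8), heading east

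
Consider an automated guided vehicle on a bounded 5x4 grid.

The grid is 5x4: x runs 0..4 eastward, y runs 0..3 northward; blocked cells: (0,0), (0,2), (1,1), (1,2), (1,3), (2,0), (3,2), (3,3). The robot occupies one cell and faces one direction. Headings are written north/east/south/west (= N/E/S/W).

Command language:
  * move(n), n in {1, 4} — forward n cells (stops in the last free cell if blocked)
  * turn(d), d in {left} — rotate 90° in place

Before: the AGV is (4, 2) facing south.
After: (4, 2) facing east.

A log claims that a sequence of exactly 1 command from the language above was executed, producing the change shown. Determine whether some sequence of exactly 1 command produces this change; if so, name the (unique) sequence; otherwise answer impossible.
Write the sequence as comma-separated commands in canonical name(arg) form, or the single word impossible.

turn(left)

key: (4,2) unchanged — the single command moves nothing
from: (4, 2) facing south
1. turn(left) → (4, 2) facing east
uniquely the one of 3 1-step routes that fits.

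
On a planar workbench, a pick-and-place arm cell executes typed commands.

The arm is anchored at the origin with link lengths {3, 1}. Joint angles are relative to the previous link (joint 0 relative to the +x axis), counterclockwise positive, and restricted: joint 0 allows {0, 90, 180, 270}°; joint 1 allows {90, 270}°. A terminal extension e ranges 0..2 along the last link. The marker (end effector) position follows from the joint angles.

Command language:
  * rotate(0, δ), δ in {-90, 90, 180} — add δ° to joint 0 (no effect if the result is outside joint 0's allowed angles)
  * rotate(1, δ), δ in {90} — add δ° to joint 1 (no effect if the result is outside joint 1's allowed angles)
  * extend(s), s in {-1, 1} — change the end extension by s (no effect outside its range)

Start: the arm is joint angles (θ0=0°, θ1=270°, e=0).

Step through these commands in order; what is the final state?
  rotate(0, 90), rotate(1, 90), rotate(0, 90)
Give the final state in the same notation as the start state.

begin: joint angles (θ0=0°, θ1=270°, e=0)
step 1 (rotate(0, 90)): joint angles (θ0=90°, θ1=270°, e=0)
step 2 (rotate(1, 90)): joint angles (θ0=90°, θ1=270°, e=0)
step 3 (rotate(0, 90)): joint angles (θ0=180°, θ1=270°, e=0)

joint angles (θ0=180°, θ1=270°, e=0)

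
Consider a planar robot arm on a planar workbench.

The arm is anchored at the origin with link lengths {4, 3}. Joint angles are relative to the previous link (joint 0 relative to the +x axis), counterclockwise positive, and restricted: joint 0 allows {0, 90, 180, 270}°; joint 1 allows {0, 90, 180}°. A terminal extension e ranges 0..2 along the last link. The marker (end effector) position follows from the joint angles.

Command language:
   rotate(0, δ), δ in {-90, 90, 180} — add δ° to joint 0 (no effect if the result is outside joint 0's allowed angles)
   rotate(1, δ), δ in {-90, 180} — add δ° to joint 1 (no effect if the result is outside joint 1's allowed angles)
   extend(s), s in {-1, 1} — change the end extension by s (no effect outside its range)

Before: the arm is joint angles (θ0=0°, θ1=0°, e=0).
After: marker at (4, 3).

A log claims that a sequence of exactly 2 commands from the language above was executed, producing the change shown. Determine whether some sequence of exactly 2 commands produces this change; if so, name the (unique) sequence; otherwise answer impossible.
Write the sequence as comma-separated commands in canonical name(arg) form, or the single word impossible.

rotate(1, 180), rotate(1, -90)

key: order matters: swapping rotate(1, 180) and rotate(1, -90) lands elsewhere
start: joint angles (θ0=0°, θ1=0°, e=0)
1. rotate(1, 180) → joint angles (θ0=0°, θ1=180°, e=0)
2. rotate(1, -90) → joint angles (θ0=0°, θ1=90°, e=0)
all 49 alternatives checked — unique.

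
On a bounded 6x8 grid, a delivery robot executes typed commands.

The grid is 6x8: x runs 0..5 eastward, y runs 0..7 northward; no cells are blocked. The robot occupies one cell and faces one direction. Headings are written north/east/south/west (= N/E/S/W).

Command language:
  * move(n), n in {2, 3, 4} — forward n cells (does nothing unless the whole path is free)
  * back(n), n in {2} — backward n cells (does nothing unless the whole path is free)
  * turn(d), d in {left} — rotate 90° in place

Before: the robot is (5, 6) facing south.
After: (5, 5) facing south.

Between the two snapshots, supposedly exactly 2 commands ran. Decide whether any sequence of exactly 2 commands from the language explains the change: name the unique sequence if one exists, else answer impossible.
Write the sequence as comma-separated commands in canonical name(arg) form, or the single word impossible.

move(3), back(2)

key: still facing S at the end — nothing in the sequence rotates
initial: (5, 6) facing south
step 1 (move(3)): (5, 3) facing south
step 2 (back(2)): (5, 5) facing south
uniquely the one of 25 2-step routes that fits.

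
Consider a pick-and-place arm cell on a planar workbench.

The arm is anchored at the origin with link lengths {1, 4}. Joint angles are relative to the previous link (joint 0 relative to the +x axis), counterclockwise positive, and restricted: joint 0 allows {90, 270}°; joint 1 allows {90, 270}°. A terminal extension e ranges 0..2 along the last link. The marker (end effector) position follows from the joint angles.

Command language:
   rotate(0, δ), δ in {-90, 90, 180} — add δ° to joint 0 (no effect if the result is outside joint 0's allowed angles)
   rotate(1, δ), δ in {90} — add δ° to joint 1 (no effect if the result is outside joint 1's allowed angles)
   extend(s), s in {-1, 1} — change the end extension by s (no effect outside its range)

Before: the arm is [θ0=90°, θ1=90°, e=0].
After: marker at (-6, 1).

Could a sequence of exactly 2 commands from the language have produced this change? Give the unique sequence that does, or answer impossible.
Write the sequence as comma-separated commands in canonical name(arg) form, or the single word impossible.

initial: [θ0=90°, θ1=90°, e=0]
t=1 extend(1) ⇒ [θ0=90°, θ1=90°, e=1]
t=2 extend(1) ⇒ [θ0=90°, θ1=90°, e=2]
no other 2-command option fits: unique.

extend(1), extend(1)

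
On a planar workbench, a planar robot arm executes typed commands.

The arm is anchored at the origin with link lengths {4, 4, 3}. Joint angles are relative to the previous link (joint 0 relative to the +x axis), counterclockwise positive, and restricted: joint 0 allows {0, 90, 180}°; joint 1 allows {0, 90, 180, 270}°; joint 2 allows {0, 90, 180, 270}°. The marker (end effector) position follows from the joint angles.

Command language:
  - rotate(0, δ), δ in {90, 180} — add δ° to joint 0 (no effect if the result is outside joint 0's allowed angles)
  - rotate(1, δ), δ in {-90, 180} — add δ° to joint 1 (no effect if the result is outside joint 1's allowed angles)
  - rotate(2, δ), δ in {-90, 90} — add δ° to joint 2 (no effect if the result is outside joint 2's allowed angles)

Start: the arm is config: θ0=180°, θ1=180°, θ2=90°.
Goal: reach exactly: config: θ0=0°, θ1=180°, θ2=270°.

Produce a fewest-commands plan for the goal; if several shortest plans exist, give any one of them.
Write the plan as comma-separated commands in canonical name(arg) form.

rotate(2, -90), rotate(2, -90), rotate(0, 180)

begin: config: θ0=180°, θ1=180°, θ2=90°
t=1 rotate(2, -90) ⇒ config: θ0=180°, θ1=180°, θ2=0°
t=2 rotate(2, -90) ⇒ config: θ0=180°, θ1=180°, θ2=270°
t=3 rotate(0, 180) ⇒ config: θ0=0°, θ1=180°, θ2=270°
no 2-step plan works, so 3 is optimal.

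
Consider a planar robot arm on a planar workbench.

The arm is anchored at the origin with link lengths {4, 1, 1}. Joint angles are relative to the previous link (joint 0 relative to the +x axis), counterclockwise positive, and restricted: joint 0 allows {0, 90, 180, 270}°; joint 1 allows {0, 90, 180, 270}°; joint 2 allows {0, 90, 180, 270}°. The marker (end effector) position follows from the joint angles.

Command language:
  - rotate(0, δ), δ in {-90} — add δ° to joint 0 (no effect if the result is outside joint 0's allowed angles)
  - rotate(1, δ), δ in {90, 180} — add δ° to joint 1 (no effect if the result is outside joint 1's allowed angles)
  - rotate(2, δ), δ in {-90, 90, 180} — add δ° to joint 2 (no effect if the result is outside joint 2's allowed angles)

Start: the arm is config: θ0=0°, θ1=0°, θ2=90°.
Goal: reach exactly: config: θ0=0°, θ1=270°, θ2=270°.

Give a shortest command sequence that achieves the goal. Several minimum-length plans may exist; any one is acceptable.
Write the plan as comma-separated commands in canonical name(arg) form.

initial: config: θ0=0°, θ1=0°, θ2=90°
t=1 rotate(2, 180) ⇒ config: θ0=0°, θ1=0°, θ2=270°
t=2 rotate(1, 180) ⇒ config: θ0=0°, θ1=180°, θ2=270°
t=3 rotate(1, 90) ⇒ config: θ0=0°, θ1=270°, θ2=270°
no 2-step plan works, so 3 is optimal.

rotate(2, 180), rotate(1, 180), rotate(1, 90)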